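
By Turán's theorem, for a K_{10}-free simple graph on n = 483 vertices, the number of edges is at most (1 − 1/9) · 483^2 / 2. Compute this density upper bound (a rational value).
Turán density bound = (8/9) · 483^2/2 = 103684

Turán's theorem: ex(n, K_{r+1}) is achieved by the complete r-partite Turán graph T(n, r) with parts as balanced as possible, and is at most (1 − 1/r) · n^2/2. For r = 9, n = 483: the density bound is (8/9) · 233289/2 = 103684. The integer-valued extremum is e(T(483, 9)) = 103683, which is strictly less than the density bound 103684 since 9 ∤ 483 (the parts of T(483, 9) cannot all be equal).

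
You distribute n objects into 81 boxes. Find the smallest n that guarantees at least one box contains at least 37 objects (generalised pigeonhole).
n = (37 − 1)·81 + 1 = 2917

By the generalised pigeonhole principle, to guarantee some box contains ≥ r objects we need more than (r − 1) · k objects total. Threshold: n = (r − 1) · k + 1. With r = 37 and k = 81: n = 36 · 81 + 1 = 2916 + 1 = 2917. For n = 2916 = 36 · 81, we can put exactly 36 objects in every box, avoiding 37 in any single one — so 2917 is tight.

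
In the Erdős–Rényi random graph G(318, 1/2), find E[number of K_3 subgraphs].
E[# K_3] = C(318, 3) · (1/2)^C(3, 2) = 5309116 / 2^3 = 1327279/2 = 663639.5

For each 3-subset S of vertices (there are C(318, 3) = 5309116 such S), let X_S = 1 if S induces a K_3 (all C(3, 2) = 3 edges present). Then P(X_S = 1) = (1/2)^3 = 1/8. By linearity of expectation, E[# K_3] = C(318, 3) · (1/2)^3 = 5309116 / 8 = 1327279/2 = 663639.5.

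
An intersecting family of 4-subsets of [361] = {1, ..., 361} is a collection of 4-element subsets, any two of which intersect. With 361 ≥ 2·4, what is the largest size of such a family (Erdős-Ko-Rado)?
max |F| = C(360, 3) = 7711320

Erdős-Ko-Rado (1961): when n ≥ 2k, max |F| = C(n−1, k−1). The bound is attained by the star {A : i ∈ A} for any fixed i ∈ [n]. Here C(361−1, 4−1) = C(360, 3) = 7711320.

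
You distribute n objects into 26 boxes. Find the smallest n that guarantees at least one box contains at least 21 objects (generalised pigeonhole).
n = (21 − 1)·26 + 1 = 521

By the generalised pigeonhole principle, to guarantee some box contains ≥ r objects we need more than (r − 1) · k objects total. Threshold: n = (r − 1) · k + 1. With r = 21 and k = 26: n = 20 · 26 + 1 = 520 + 1 = 521. For n = 520 = 20 · 26, we can put exactly 20 objects in every box, avoiding 21 in any single one — so 521 is tight.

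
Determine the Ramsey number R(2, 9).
R(2, 9) = 9

R(2, k) = k for all k ≥ 2: in a 2-colouring of K_k, either some edge is red (a red K_2) or all edges are blue (a blue K_k). And K_{8} coloured all-blue has no blue K_9, so R(2, 9) > 8. Hence R(2, 9) = 9.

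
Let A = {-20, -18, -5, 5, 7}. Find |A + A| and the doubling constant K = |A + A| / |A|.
K = |A + A| / |A| = 14/5

Enumerate A + A = {a + b : a, b ∈ A}. With |A| = 5, there are |A|^2 = 25 ordered sum pairs; collecting distinct values, A + A = {-40, -38, -36, -25, -23, -15, -13, -11, -10, 0, 2, 10, 12, 14}, so |A + A| = 14. Thus K = 14/5. For comparison, the minimum possible |A + A| over all 5-element sets is 2·5 − 1 = 9 (so min K = 9/5), attained only by arithmetic progressions.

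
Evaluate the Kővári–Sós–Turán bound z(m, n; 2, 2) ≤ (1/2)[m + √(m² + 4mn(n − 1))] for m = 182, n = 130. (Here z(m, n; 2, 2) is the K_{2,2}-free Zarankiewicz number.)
z(182, 130; 2, 2) ≤ (1/2)[182 + √(182² + 4·182·130·129)] = (1/2)[182 + √12241684] = 1840.4059

Kővári–Sós–Turán: let r_1, ..., r_182 be the row sums and z = Σ r_i the total number of 1s. Each pair of columns can share at most one row with both entries 1 (else a 2×2 all-ones block appears), so Σ_i C(r_i, 2) ≤ C(130, 2) = 8385. By convexity Σ_i C(r_i, 2) ≥ 182·C(z/182, 2) = z(z − 182)/(2·182), giving z² − 182z − 182·130·129 ≤ 0 and hence z ≤ (1/2)[182 + √(33124 + 4·3052140)] = (1/2)[182 + √12241684] ≈ (1/2)(182 + 3498.8118) = 1840.4059.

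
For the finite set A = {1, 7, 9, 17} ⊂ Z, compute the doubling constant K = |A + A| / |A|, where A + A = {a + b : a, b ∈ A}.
K = |A + A| / |A| = 9/4

Enumerate A + A = {a + b : a, b ∈ A}. With |A| = 4, there are |A|^2 = 16 ordered sum pairs; collecting distinct values, A + A = {2, 8, 10, 14, 16, 18, 24, 26, 34}, so |A + A| = 9. Thus K = 9/4. For comparison, the minimum possible |A + A| over all 4-element sets is 2·4 − 1 = 7 (so min K = 7/4), attained only by arithmetic progressions.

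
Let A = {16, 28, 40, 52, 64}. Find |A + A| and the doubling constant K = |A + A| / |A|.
K = |A + A| / |A| = 9/5

Enumerate A + A = {a + b : a, b ∈ A}. With |A| = 5, there are |A|^2 = 25 ordered sum pairs; collecting distinct values, A + A = {32, 44, 56, 68, 80, 92, 104, 116, 128}, so |A + A| = 9. Thus K = 9/5. Here |A + A| = 2|A| − 1 = 9, the minimum possible — so K = 9/5 is minimal, which holds iff A is an arithmetic progression.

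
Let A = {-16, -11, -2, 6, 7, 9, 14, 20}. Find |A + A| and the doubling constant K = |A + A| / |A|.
K = |A + A| / |A| = 31/8

Enumerate A + A = {a + b : a, b ∈ A}. With |A| = 8, there are |A|^2 = 64 ordered sum pairs; collecting distinct values, A + A = {-32, -27, -22, -18, -13, -10, -9, -7, -5, -4, -2, 3, 4, 5, 7, 9, 12, 13, 14, 15, 16, 18, 20, 21, 23, 26, 27, 28, 29, 34, 40}, so |A + A| = 31. Thus K = 31/8. For comparison, the minimum possible |A + A| over all 8-element sets is 2·8 − 1 = 15 (so min K = 15/8), attained only by arithmetic progressions.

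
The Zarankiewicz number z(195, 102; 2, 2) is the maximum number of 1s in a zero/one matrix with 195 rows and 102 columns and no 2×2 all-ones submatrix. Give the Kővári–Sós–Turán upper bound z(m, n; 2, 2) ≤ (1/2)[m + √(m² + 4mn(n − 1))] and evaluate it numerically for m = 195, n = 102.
z(195, 102; 2, 2) ≤ (1/2)[195 + √(195² + 4·195·102·101)] = (1/2)[195 + √8073585] = 1518.2027

Kővári–Sós–Turán: let r_1, ..., r_195 be the row sums and z = Σ r_i the total number of 1s. Each pair of columns can share at most one row with both entries 1 (else a 2×2 all-ones block appears), so Σ_i C(r_i, 2) ≤ C(102, 2) = 5151. By convexity Σ_i C(r_i, 2) ≥ 195·C(z/195, 2) = z(z − 195)/(2·195), giving z² − 195z − 195·102·101 ≤ 0 and hence z ≤ (1/2)[195 + √(38025 + 4·2008890)] = (1/2)[195 + √8073585] ≈ (1/2)(195 + 2841.4055) = 1518.2027.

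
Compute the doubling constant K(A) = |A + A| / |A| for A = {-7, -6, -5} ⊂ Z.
K = |A + A| / |A| = 5/3

Enumerate A + A = {a + b : a, b ∈ A}. With |A| = 3, there are |A|^2 = 9 ordered sum pairs; collecting distinct values, A + A = {-14, -13, -12, -11, -10}, so |A + A| = 5. Thus K = 5/3. Here |A + A| = 2|A| − 1 = 5, the minimum possible — so K = 5/3 is minimal, which holds iff A is an arithmetic progression.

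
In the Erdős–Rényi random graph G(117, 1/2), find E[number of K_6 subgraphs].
E[# K_6] = C(117, 6) · (1/2)^C(6, 2) = 3127595016 / 2^15 = 390949377/4096 ≈ 95446.625244

For each 6-subset S of vertices (there are C(117, 6) = 3127595016 such S), let X_S = 1 if S induces a K_6 (all C(6, 2) = 15 edges present). Then P(X_S = 1) = (1/2)^15 = 1/32768. By linearity of expectation, E[# K_6] = C(117, 6) · (1/2)^15 = 3127595016 / 32768 = 390949377/4096 ≈ 95446.625244.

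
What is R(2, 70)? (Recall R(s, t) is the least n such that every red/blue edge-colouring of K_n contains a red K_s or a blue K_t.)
R(2, 70) = 70

R(2, k) = k for all k ≥ 2: in a 2-colouring of K_k, either some edge is red (a red K_2) or all edges are blue (a blue K_k). And K_{69} coloured all-blue has no blue K_70, so R(2, 70) > 69. Hence R(2, 70) = 70.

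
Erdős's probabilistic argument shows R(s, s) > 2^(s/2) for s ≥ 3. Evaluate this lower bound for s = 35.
2^(35/2) = 185363.8; so R(35, 35) > 185363.8

Colour each edge of K_n uniformly at random with red/blue. The expected number of monochromatic K_35 is C(n, 35) · 2 · 2^(−C(35,2)). If C(n, 35) · 2^(1 − C(35,2)) < 1, then with positive probability no monochromatic K_35 exists, so R(35, 35) > n. The standard estimate C(n, 35) ≤ n^35/35! shows this inequality holds whenever n ≤ 2^(35/2) (since 35! · 2^(C(35,2) − 1) > 2^(35^2/2) ≥ n^35). Hence R(35, 35) > 2^(35/2) = 185363.8.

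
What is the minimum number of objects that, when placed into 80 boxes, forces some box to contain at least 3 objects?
n = (3 − 1)·80 + 1 = 161

By the generalised pigeonhole principle, to guarantee some box contains ≥ r objects we need more than (r − 1) · k objects total. Threshold: n = (r − 1) · k + 1. With r = 3 and k = 80: n = 2 · 80 + 1 = 160 + 1 = 161. For n = 160 = 2 · 80, we can put exactly 2 objects in every box, avoiding 3 in any single one — so 161 is tight.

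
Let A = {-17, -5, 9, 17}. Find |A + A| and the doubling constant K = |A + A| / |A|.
K = |A + A| / |A| = 10/4 = 5/2

Enumerate A + A = {a + b : a, b ∈ A}. With |A| = 4, there are |A|^2 = 16 ordered sum pairs; collecting distinct values, A + A = {-34, -22, -10, -8, 0, 4, 12, 18, 26, 34}, so |A + A| = 10. Thus K = 10/4 = 5/2. For comparison, the minimum possible |A + A| over all 4-element sets is 2·4 − 1 = 7 (so min K = 7/4), attained only by arithmetic progressions.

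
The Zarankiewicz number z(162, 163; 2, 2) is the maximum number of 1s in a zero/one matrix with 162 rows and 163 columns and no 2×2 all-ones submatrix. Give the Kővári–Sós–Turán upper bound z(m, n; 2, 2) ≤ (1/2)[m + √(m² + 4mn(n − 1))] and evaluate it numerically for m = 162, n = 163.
z(162, 163; 2, 2) ≤ (1/2)[162 + √(162² + 4·162·163·162)] = (1/2)[162 + √17137332] = 2150.863

Kővári–Sós–Turán: let r_1, ..., r_162 be the row sums and z = Σ r_i the total number of 1s. Each pair of columns can share at most one row with both entries 1 (else a 2×2 all-ones block appears), so Σ_i C(r_i, 2) ≤ C(163, 2) = 13203. By convexity Σ_i C(r_i, 2) ≥ 162·C(z/162, 2) = z(z − 162)/(2·162), giving z² − 162z − 162·163·162 ≤ 0 and hence z ≤ (1/2)[162 + √(26244 + 4·4277772)] = (1/2)[162 + √17137332] ≈ (1/2)(162 + 4139.7261) = 2150.863.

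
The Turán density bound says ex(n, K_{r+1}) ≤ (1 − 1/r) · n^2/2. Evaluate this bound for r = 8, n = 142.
Turán density bound = (7/8) · 142^2/2 = 35287/4 ≈ 8821.75

Turán's theorem: ex(n, K_{r+1}) is achieved by the complete r-partite Turán graph T(n, r) with parts as balanced as possible, and is at most (1 − 1/r) · n^2/2. For r = 8, n = 142: the density bound is (7/8) · 20164/2 = 35287/4 ≈ 8821.75. The integer-valued extremum is e(T(142, 8)) = 8821, which is strictly less than the density bound 35287/4 since 8 ∤ 142 (the parts of T(142, 8) cannot all be equal).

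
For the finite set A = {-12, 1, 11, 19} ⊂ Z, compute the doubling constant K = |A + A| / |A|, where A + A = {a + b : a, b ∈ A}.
K = |A + A| / |A| = 10/4 = 5/2

Enumerate A + A = {a + b : a, b ∈ A}. With |A| = 4, there are |A|^2 = 16 ordered sum pairs; collecting distinct values, A + A = {-24, -11, -1, 2, 7, 12, 20, 22, 30, 38}, so |A + A| = 10. Thus K = 10/4 = 5/2. For comparison, the minimum possible |A + A| over all 4-element sets is 2·4 − 1 = 7 (so min K = 7/4), attained only by arithmetic progressions.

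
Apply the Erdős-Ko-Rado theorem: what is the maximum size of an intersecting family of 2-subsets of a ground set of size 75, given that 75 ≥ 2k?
max |F| = C(74, 1) = 74

The Erdős-Ko-Rado theorem states: for n ≥ 2k, an intersecting family of k-subsets of an n-element set has size at most C(n − 1, k − 1), with equality for 'star' families {A ⊆ [n] : |A| = k, i ∈ A} (fix an element i). For n = 75, k = 2: C(74, 1) = 74.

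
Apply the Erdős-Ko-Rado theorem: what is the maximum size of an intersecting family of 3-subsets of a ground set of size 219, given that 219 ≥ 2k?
max |F| = C(218, 2) = 23653

Erdős-Ko-Rado (1961): when n ≥ 2k, max |F| = C(n−1, k−1). The bound is attained by the star {A : i ∈ A} for any fixed i ∈ [n]. Here C(219−1, 3−1) = C(218, 2) = 23653.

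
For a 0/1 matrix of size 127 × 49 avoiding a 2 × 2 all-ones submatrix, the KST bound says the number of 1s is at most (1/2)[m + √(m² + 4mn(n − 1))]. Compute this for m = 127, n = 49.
z(127, 49; 2, 2) ≤ (1/2)[127 + √(127² + 4·127·49·48)] = (1/2)[127 + √1210945] = 613.7147

Kővári–Sós–Turán: let r_1, ..., r_127 be the row sums and z = Σ r_i the total number of 1s. Each pair of columns can share at most one row with both entries 1 (else a 2×2 all-ones block appears), so Σ_i C(r_i, 2) ≤ C(49, 2) = 1176. By convexity Σ_i C(r_i, 2) ≥ 127·C(z/127, 2) = z(z − 127)/(2·127), giving z² − 127z − 127·49·48 ≤ 0 and hence z ≤ (1/2)[127 + √(16129 + 4·298704)] = (1/2)[127 + √1210945] ≈ (1/2)(127 + 1100.4295) = 613.7147.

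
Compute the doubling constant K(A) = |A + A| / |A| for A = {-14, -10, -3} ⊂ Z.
K = |A + A| / |A| = 6/3 = 2

Enumerate A + A = {a + b : a, b ∈ A}. With |A| = 3, there are |A|^2 = 9 ordered sum pairs; collecting distinct values, A + A = {-28, -24, -20, -17, -13, -6}, so |A + A| = 6. Thus K = 6/3 = 2. For comparison, the minimum possible |A + A| over all 3-element sets is 2·3 − 1 = 5 (so min K = 5/3), attained only by arithmetic progressions.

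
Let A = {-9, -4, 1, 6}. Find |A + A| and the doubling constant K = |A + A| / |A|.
K = |A + A| / |A| = 7/4

Enumerate A + A = {a + b : a, b ∈ A}. With |A| = 4, there are |A|^2 = 16 ordered sum pairs; collecting distinct values, A + A = {-18, -13, -8, -3, 2, 7, 12}, so |A + A| = 7. Thus K = 7/4. Here |A + A| = 2|A| − 1 = 7, the minimum possible — so K = 7/4 is minimal, which holds iff A is an arithmetic progression.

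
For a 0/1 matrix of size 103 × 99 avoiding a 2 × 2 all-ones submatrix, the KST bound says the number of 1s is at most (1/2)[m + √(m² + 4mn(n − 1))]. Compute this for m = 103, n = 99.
z(103, 99; 2, 2) ≤ (1/2)[103 + √(103² + 4·103·99·98)] = (1/2)[103 + √4007833] = 1052.4786

Kővári–Sós–Turán: let r_1, ..., r_103 be the row sums and z = Σ r_i the total number of 1s. Each pair of columns can share at most one row with both entries 1 (else a 2×2 all-ones block appears), so Σ_i C(r_i, 2) ≤ C(99, 2) = 4851. By convexity Σ_i C(r_i, 2) ≥ 103·C(z/103, 2) = z(z − 103)/(2·103), giving z² − 103z − 103·99·98 ≤ 0 and hence z ≤ (1/2)[103 + √(10609 + 4·999306)] = (1/2)[103 + √4007833] ≈ (1/2)(103 + 2001.9573) = 1052.4786.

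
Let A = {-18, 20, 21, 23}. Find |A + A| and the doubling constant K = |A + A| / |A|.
K = |A + A| / |A| = 10/4 = 5/2

Enumerate A + A = {a + b : a, b ∈ A}. With |A| = 4, there are |A|^2 = 16 ordered sum pairs; collecting distinct values, A + A = {-36, 2, 3, 5, 40, 41, 42, 43, 44, 46}, so |A + A| = 10. Thus K = 10/4 = 5/2. For comparison, the minimum possible |A + A| over all 4-element sets is 2·4 − 1 = 7 (so min K = 7/4), attained only by arithmetic progressions.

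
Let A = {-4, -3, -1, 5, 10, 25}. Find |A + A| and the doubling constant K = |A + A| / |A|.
K = |A + A| / |A| = 21/6 = 7/2

Enumerate A + A = {a + b : a, b ∈ A}. With |A| = 6, there are |A|^2 = 36 ordered sum pairs; collecting distinct values, A + A = {-8, -7, -6, -5, -4, -2, 1, 2, 4, 6, 7, 9, 10, 15, 20, 21, 22, 24, 30, 35, 50}, so |A + A| = 21. Thus K = 21/6 = 7/2. For comparison, the minimum possible |A + A| over all 6-element sets is 2·6 − 1 = 11 (so min K = 11/6), attained only by arithmetic progressions.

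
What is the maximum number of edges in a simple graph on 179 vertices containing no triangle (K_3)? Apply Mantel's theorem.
ex(179, K_3) = ⌊179^2/4⌋ = 8010

Mantel (1907): a triangle-free graph on n vertices has at most ⌊n^2/4⌋ edges, with equality for the complete bipartite graph K_{⌊n/2⌋, ⌈n/2⌉}. For n = 179: ⌊179^2/4⌋ = ⌊32041/4⌋ = 8010. The extremal graph is K_{89, 90}, which has 89·90 = 8010 edges.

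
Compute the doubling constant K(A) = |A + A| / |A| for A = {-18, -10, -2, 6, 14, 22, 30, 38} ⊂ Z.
K = |A + A| / |A| = 15/8

Enumerate A + A = {a + b : a, b ∈ A}. With |A| = 8, there are |A|^2 = 64 ordered sum pairs; collecting distinct values, A + A = {-36, -28, -20, -12, -4, 4, 12, 20, 28, 36, 44, 52, 60, 68, 76}, so |A + A| = 15. Thus K = 15/8. Here |A + A| = 2|A| − 1 = 15, the minimum possible — so K = 15/8 is minimal, which holds iff A is an arithmetic progression.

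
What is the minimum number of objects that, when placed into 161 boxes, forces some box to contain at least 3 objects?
n = (3 − 1)·161 + 1 = 323

By the generalised pigeonhole principle, to guarantee some box contains ≥ r objects we need more than (r − 1) · k objects total. Threshold: n = (r − 1) · k + 1. With r = 3 and k = 161: n = 2 · 161 + 1 = 322 + 1 = 323. For n = 322 = 2 · 161, we can put exactly 2 objects in every box, avoiding 3 in any single one — so 323 is tight.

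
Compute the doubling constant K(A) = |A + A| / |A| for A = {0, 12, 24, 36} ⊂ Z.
K = |A + A| / |A| = 7/4

Enumerate A + A = {a + b : a, b ∈ A}. With |A| = 4, there are |A|^2 = 16 ordered sum pairs; collecting distinct values, A + A = {0, 12, 24, 36, 48, 60, 72}, so |A + A| = 7. Thus K = 7/4. Here |A + A| = 2|A| − 1 = 7, the minimum possible — so K = 7/4 is minimal, which holds iff A is an arithmetic progression.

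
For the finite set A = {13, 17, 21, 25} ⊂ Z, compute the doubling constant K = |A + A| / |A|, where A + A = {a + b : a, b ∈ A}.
K = |A + A| / |A| = 7/4

Enumerate A + A = {a + b : a, b ∈ A}. With |A| = 4, there are |A|^2 = 16 ordered sum pairs; collecting distinct values, A + A = {26, 30, 34, 38, 42, 46, 50}, so |A + A| = 7. Thus K = 7/4. Here |A + A| = 2|A| − 1 = 7, the minimum possible — so K = 7/4 is minimal, which holds iff A is an arithmetic progression.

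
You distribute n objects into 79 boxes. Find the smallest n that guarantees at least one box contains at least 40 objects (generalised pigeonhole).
n = (40 − 1)·79 + 1 = 3082

By the generalised pigeonhole principle, to guarantee some box contains ≥ r objects we need more than (r − 1) · k objects total. Threshold: n = (r − 1) · k + 1. With r = 40 and k = 79: n = 39 · 79 + 1 = 3081 + 1 = 3082. For n = 3081 = 39 · 79, we can put exactly 39 objects in every box, avoiding 40 in any single one — so 3082 is tight.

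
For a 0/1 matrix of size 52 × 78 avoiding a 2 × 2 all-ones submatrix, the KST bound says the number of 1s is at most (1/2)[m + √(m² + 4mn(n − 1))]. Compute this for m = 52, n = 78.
z(52, 78; 2, 2) ≤ (1/2)[52 + √(52² + 4·52·78·77)] = (1/2)[52 + √1251952] = 585.4533

Kővári–Sós–Turán: let r_1, ..., r_52 be the row sums and z = Σ r_i the total number of 1s. Each pair of columns can share at most one row with both entries 1 (else a 2×2 all-ones block appears), so Σ_i C(r_i, 2) ≤ C(78, 2) = 3003. By convexity Σ_i C(r_i, 2) ≥ 52·C(z/52, 2) = z(z − 52)/(2·52), giving z² − 52z − 52·78·77 ≤ 0 and hence z ≤ (1/2)[52 + √(2704 + 4·312312)] = (1/2)[52 + √1251952] ≈ (1/2)(52 + 1118.9066) = 585.4533.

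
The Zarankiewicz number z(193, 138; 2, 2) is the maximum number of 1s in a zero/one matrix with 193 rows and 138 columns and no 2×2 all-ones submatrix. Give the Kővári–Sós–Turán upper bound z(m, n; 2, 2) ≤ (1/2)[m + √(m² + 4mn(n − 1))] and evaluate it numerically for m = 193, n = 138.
z(193, 138; 2, 2) ≤ (1/2)[193 + √(193² + 4·193·138·137)] = (1/2)[193 + √14632681] = 2009.1344

Kővári–Sós–Turán: let r_1, ..., r_193 be the row sums and z = Σ r_i the total number of 1s. Each pair of columns can share at most one row with both entries 1 (else a 2×2 all-ones block appears), so Σ_i C(r_i, 2) ≤ C(138, 2) = 9453. By convexity Σ_i C(r_i, 2) ≥ 193·C(z/193, 2) = z(z − 193)/(2·193), giving z² − 193z − 193·138·137 ≤ 0 and hence z ≤ (1/2)[193 + √(37249 + 4·3648858)] = (1/2)[193 + √14632681] ≈ (1/2)(193 + 3825.2687) = 2009.1344.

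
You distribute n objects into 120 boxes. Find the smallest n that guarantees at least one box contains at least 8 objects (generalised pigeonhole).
n = (8 − 1)·120 + 1 = 841

By the generalised pigeonhole principle, to guarantee some box contains ≥ r objects we need more than (r − 1) · k objects total. Threshold: n = (r − 1) · k + 1. With r = 8 and k = 120: n = 7 · 120 + 1 = 840 + 1 = 841. For n = 840 = 7 · 120, we can put exactly 7 objects in every box, avoiding 8 in any single one — so 841 is tight.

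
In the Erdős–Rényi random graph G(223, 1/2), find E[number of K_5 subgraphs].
E[# K_5] = C(223, 5) · (1/2)^C(5, 2) = 4392741639 / 2^10 ≈ 4289786.756836

For each 5-subset S of vertices (there are C(223, 5) = 4392741639 such S), let X_S = 1 if S induces a K_5 (all C(5, 2) = 10 edges present). Then P(X_S = 1) = (1/2)^10 = 1/1024. By linearity of expectation, E[# K_5] = C(223, 5) · (1/2)^10 = 4392741639 / 1024 ≈ 4289786.756836.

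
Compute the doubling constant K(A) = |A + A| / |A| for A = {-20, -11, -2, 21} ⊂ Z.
K = |A + A| / |A| = 9/4

Enumerate A + A = {a + b : a, b ∈ A}. With |A| = 4, there are |A|^2 = 16 ordered sum pairs; collecting distinct values, A + A = {-40, -31, -22, -13, -4, 1, 10, 19, 42}, so |A + A| = 9. Thus K = 9/4. For comparison, the minimum possible |A + A| over all 4-element sets is 2·4 − 1 = 7 (so min K = 7/4), attained only by arithmetic progressions.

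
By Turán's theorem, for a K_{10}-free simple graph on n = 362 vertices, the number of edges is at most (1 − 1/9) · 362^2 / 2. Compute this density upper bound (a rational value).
Turán density bound = (8/9) · 362^2/2 = 524176/9 ≈ 58241.7778

Turán's theorem: ex(n, K_{r+1}) is achieved by the complete r-partite Turán graph T(n, r) with parts as balanced as possible, and is at most (1 − 1/r) · n^2/2. For r = 9, n = 362: the density bound is (8/9) · 131044/2 = 524176/9 ≈ 58241.7778. The integer-valued extremum is e(T(362, 9)) = 58241, which is strictly less than the density bound 524176/9 since 9 ∤ 362 (the parts of T(362, 9) cannot all be equal).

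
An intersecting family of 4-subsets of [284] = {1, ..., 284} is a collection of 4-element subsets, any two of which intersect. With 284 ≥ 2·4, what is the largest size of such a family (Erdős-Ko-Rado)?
max |F| = C(283, 3) = 3737581

Erdős-Ko-Rado (1961): when n ≥ 2k, max |F| = C(n−1, k−1). The bound is attained by the star {A : i ∈ A} for any fixed i ∈ [n]. Here C(284−1, 4−1) = C(283, 3) = 3737581.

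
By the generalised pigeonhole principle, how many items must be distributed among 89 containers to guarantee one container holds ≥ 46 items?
n = (46 − 1)·89 + 1 = 4006

By the generalised pigeonhole principle, to guarantee some box contains ≥ r objects we need more than (r − 1) · k objects total. Threshold: n = (r − 1) · k + 1. With r = 46 and k = 89: n = 45 · 89 + 1 = 4005 + 1 = 4006. For n = 4005 = 45 · 89, we can put exactly 45 objects in every box, avoiding 46 in any single one — so 4006 is tight.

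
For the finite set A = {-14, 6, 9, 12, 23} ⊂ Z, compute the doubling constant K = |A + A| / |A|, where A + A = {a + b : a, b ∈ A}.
K = |A + A| / |A| = 14/5

Enumerate A + A = {a + b : a, b ∈ A}. With |A| = 5, there are |A|^2 = 25 ordered sum pairs; collecting distinct values, A + A = {-28, -8, -5, -2, 9, 12, 15, 18, 21, 24, 29, 32, 35, 46}, so |A + A| = 14. Thus K = 14/5. For comparison, the minimum possible |A + A| over all 5-element sets is 2·5 − 1 = 9 (so min K = 9/5), attained only by arithmetic progressions.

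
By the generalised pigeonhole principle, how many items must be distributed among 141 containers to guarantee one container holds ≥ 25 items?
n = (25 − 1)·141 + 1 = 3385

By the generalised pigeonhole principle, to guarantee some box contains ≥ r objects we need more than (r − 1) · k objects total. Threshold: n = (r − 1) · k + 1. With r = 25 and k = 141: n = 24 · 141 + 1 = 3384 + 1 = 3385. For n = 3384 = 24 · 141, we can put exactly 24 objects in every box, avoiding 25 in any single one — so 3385 is tight.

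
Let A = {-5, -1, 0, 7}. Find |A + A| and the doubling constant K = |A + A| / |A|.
K = |A + A| / |A| = 10/4 = 5/2

Enumerate A + A = {a + b : a, b ∈ A}. With |A| = 4, there are |A|^2 = 16 ordered sum pairs; collecting distinct values, A + A = {-10, -6, -5, -2, -1, 0, 2, 6, 7, 14}, so |A + A| = 10. Thus K = 10/4 = 5/2. For comparison, the minimum possible |A + A| over all 4-element sets is 2·4 − 1 = 7 (so min K = 7/4), attained only by arithmetic progressions.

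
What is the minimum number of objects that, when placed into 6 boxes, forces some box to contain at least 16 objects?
n = (16 − 1)·6 + 1 = 91

By the generalised pigeonhole principle, to guarantee some box contains ≥ r objects we need more than (r − 1) · k objects total. Threshold: n = (r − 1) · k + 1. With r = 16 and k = 6: n = 15 · 6 + 1 = 90 + 1 = 91. For n = 90 = 15 · 6, we can put exactly 15 objects in every box, avoiding 16 in any single one — so 91 is tight.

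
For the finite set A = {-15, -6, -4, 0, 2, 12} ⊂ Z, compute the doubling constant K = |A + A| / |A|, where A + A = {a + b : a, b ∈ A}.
K = |A + A| / |A| = 20/6 = 10/3

Enumerate A + A = {a + b : a, b ∈ A}. With |A| = 6, there are |A|^2 = 36 ordered sum pairs; collecting distinct values, A + A = {-30, -21, -19, -15, -13, -12, -10, -8, -6, -4, -3, -2, 0, 2, 4, 6, 8, 12, 14, 24}, so |A + A| = 20. Thus K = 20/6 = 10/3. For comparison, the minimum possible |A + A| over all 6-element sets is 2·6 − 1 = 11 (so min K = 11/6), attained only by arithmetic progressions.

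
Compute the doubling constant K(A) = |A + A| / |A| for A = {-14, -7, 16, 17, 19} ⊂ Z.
K = |A + A| / |A| = 15/5 = 3

Enumerate A + A = {a + b : a, b ∈ A}. With |A| = 5, there are |A|^2 = 25 ordered sum pairs; collecting distinct values, A + A = {-28, -21, -14, 2, 3, 5, 9, 10, 12, 32, 33, 34, 35, 36, 38}, so |A + A| = 15. Thus K = 15/5 = 3. For comparison, the minimum possible |A + A| over all 5-element sets is 2·5 − 1 = 9 (so min K = 9/5), attained only by arithmetic progressions.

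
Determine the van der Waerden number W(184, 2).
W(184, 2) = 184 + 1 = 185

A 2-term AP is any pair of integers, so a monochromatic 2-AP exists iff some colour is used at least twice. With 184 colours, the colouring i ↦ i on {1, ..., 184} uses each colour once, avoiding any monochromatic pair, so W(184, 2) > 184. For {1, ..., 185}, pigeonhole forces two integers of the same colour, which form a monochromatic 2-AP. Hence W(184, 2) = 185.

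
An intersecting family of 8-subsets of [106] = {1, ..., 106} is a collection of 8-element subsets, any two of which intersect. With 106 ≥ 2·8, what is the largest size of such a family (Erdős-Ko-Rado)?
max |F| = C(105, 7) = 22760723700

Erdős-Ko-Rado (1961): when n ≥ 2k, max |F| = C(n−1, k−1). The bound is attained by the star {A : i ∈ A} for any fixed i ∈ [n]. Here C(106−1, 8−1) = C(105, 7) = 22760723700.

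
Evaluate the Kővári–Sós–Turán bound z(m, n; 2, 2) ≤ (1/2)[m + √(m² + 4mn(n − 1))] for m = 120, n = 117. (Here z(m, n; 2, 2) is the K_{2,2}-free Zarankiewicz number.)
z(120, 117; 2, 2) ≤ (1/2)[120 + √(120² + 4·120·117·116)] = (1/2)[120 + √6528960] = 1337.5915

Kővári–Sós–Turán: let r_1, ..., r_120 be the row sums and z = Σ r_i the total number of 1s. Each pair of columns can share at most one row with both entries 1 (else a 2×2 all-ones block appears), so Σ_i C(r_i, 2) ≤ C(117, 2) = 6786. By convexity Σ_i C(r_i, 2) ≥ 120·C(z/120, 2) = z(z − 120)/(2·120), giving z² − 120z − 120·117·116 ≤ 0 and hence z ≤ (1/2)[120 + √(14400 + 4·1628640)] = (1/2)[120 + √6528960] ≈ (1/2)(120 + 2555.183) = 1337.5915.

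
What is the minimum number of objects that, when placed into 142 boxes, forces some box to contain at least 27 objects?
n = (27 − 1)·142 + 1 = 3693

By the generalised pigeonhole principle, to guarantee some box contains ≥ r objects we need more than (r − 1) · k objects total. Threshold: n = (r − 1) · k + 1. With r = 27 and k = 142: n = 26 · 142 + 1 = 3692 + 1 = 3693. For n = 3692 = 26 · 142, we can put exactly 26 objects in every box, avoiding 27 in any single one — so 3693 is tight.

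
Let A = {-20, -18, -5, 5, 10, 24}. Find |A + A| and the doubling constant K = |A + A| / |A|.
K = |A + A| / |A| = 20/6 = 10/3

Enumerate A + A = {a + b : a, b ∈ A}. With |A| = 6, there are |A|^2 = 36 ordered sum pairs; collecting distinct values, A + A = {-40, -38, -36, -25, -23, -15, -13, -10, -8, 0, 4, 5, 6, 10, 15, 19, 20, 29, 34, 48}, so |A + A| = 20. Thus K = 20/6 = 10/3. For comparison, the minimum possible |A + A| over all 6-element sets is 2·6 − 1 = 11 (so min K = 11/6), attained only by arithmetic progressions.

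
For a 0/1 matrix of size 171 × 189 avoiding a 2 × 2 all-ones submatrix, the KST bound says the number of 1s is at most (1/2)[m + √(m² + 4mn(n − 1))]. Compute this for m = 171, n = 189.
z(171, 189; 2, 2) ≤ (1/2)[171 + √(171² + 4·171·189·188)] = (1/2)[171 + √24333129] = 2551.9311

Kővári–Sós–Turán: let r_1, ..., r_171 be the row sums and z = Σ r_i the total number of 1s. Each pair of columns can share at most one row with both entries 1 (else a 2×2 all-ones block appears), so Σ_i C(r_i, 2) ≤ C(189, 2) = 17766. By convexity Σ_i C(r_i, 2) ≥ 171·C(z/171, 2) = z(z − 171)/(2·171), giving z² − 171z − 171·189·188 ≤ 0 and hence z ≤ (1/2)[171 + √(29241 + 4·6075972)] = (1/2)[171 + √24333129] ≈ (1/2)(171 + 4932.8622) = 2551.9311.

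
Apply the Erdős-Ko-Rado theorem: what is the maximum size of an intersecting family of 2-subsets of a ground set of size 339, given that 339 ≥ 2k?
max |F| = C(338, 1) = 338

The Erdős-Ko-Rado theorem states: for n ≥ 2k, an intersecting family of k-subsets of an n-element set has size at most C(n − 1, k − 1), with equality for 'star' families {A ⊆ [n] : |A| = k, i ∈ A} (fix an element i). For n = 339, k = 2: C(338, 1) = 338.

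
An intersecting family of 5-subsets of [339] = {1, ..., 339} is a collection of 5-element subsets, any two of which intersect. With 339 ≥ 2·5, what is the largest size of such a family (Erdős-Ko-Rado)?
max |F| = C(338, 4) = 534219140

The Erdős-Ko-Rado theorem states: for n ≥ 2k, an intersecting family of k-subsets of an n-element set has size at most C(n − 1, k − 1), with equality for 'star' families {A ⊆ [n] : |A| = k, i ∈ A} (fix an element i). For n = 339, k = 5: C(338, 4) = 534219140.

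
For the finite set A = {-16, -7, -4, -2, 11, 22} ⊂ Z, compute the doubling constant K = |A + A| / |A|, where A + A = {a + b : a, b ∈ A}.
K = |A + A| / |A| = 21/6 = 7/2

Enumerate A + A = {a + b : a, b ∈ A}. With |A| = 6, there are |A|^2 = 36 ordered sum pairs; collecting distinct values, A + A = {-32, -23, -20, -18, -14, -11, -9, -8, -6, -5, -4, 4, 6, 7, 9, 15, 18, 20, 22, 33, 44}, so |A + A| = 21. Thus K = 21/6 = 7/2. For comparison, the minimum possible |A + A| over all 6-element sets is 2·6 − 1 = 11 (so min K = 11/6), attained only by arithmetic progressions.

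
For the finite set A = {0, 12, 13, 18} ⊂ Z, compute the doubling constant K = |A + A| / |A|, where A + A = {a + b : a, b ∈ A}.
K = |A + A| / |A| = 10/4 = 5/2

Enumerate A + A = {a + b : a, b ∈ A}. With |A| = 4, there are |A|^2 = 16 ordered sum pairs; collecting distinct values, A + A = {0, 12, 13, 18, 24, 25, 26, 30, 31, 36}, so |A + A| = 10. Thus K = 10/4 = 5/2. For comparison, the minimum possible |A + A| over all 4-element sets is 2·4 − 1 = 7 (so min K = 7/4), attained only by arithmetic progressions.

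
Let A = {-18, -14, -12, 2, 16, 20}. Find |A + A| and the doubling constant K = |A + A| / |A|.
K = |A + A| / |A| = 19/6

Enumerate A + A = {a + b : a, b ∈ A}. With |A| = 6, there are |A|^2 = 36 ordered sum pairs; collecting distinct values, A + A = {-36, -32, -30, -28, -26, -24, -16, -12, -10, -2, 2, 4, 6, 8, 18, 22, 32, 36, 40}, so |A + A| = 19. Thus K = 19/6. For comparison, the minimum possible |A + A| over all 6-element sets is 2·6 − 1 = 11 (so min K = 11/6), attained only by arithmetic progressions.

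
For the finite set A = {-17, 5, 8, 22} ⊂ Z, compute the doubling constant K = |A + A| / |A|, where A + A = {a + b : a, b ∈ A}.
K = |A + A| / |A| = 10/4 = 5/2

Enumerate A + A = {a + b : a, b ∈ A}. With |A| = 4, there are |A|^2 = 16 ordered sum pairs; collecting distinct values, A + A = {-34, -12, -9, 5, 10, 13, 16, 27, 30, 44}, so |A + A| = 10. Thus K = 10/4 = 5/2. For comparison, the minimum possible |A + A| over all 4-element sets is 2·4 − 1 = 7 (so min K = 7/4), attained only by arithmetic progressions.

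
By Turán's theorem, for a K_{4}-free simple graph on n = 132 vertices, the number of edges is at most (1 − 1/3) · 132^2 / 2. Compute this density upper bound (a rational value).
Turán density bound = (2/3) · 132^2/2 = 5808

Turán's theorem: ex(n, K_{r+1}) is achieved by the complete r-partite Turán graph T(n, r) with parts as balanced as possible, and is at most (1 − 1/r) · n^2/2. For r = 3, n = 132: the density bound is (2/3) · 17424/2 = 5808. Since 3 ∣ 132, the Turán graph T(132, 3) has parts of equal size 44, and its edge count e(T(132, 3)) = 5808 attains the density bound exactly.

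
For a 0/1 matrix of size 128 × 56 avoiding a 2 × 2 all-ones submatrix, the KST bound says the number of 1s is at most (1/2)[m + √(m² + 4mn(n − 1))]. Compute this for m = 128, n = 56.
z(128, 56; 2, 2) ≤ (1/2)[128 + √(128² + 4·128·56·55)] = (1/2)[128 + √1593344] = 695.1387

Kővári–Sós–Turán: let r_1, ..., r_128 be the row sums and z = Σ r_i the total number of 1s. Each pair of columns can share at most one row with both entries 1 (else a 2×2 all-ones block appears), so Σ_i C(r_i, 2) ≤ C(56, 2) = 1540. By convexity Σ_i C(r_i, 2) ≥ 128·C(z/128, 2) = z(z − 128)/(2·128), giving z² − 128z − 128·56·55 ≤ 0 and hence z ≤ (1/2)[128 + √(16384 + 4·394240)] = (1/2)[128 + √1593344] ≈ (1/2)(128 + 1262.2773) = 695.1387.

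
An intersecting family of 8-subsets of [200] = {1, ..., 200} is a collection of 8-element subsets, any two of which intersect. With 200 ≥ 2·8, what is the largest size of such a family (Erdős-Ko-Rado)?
max |F| = C(199, 7) = 2203959847089

The Erdős-Ko-Rado theorem states: for n ≥ 2k, an intersecting family of k-subsets of an n-element set has size at most C(n − 1, k − 1), with equality for 'star' families {A ⊆ [n] : |A| = k, i ∈ A} (fix an element i). For n = 200, k = 8: C(199, 7) = 2203959847089.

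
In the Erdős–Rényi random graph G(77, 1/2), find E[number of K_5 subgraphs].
E[# K_5] = C(77, 5) · (1/2)^C(5, 2) = 19757815 / 2^10 ≈ 19294.741211

For each 5-subset S of vertices (there are C(77, 5) = 19757815 such S), let X_S = 1 if S induces a K_5 (all C(5, 2) = 10 edges present). Then P(X_S = 1) = (1/2)^10 = 1/1024. By linearity of expectation, E[# K_5] = C(77, 5) · (1/2)^10 = 19757815 / 1024 ≈ 19294.741211.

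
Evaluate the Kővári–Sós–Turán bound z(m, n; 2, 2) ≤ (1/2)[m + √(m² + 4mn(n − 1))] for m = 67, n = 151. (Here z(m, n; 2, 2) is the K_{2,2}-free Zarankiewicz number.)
z(67, 151; 2, 2) ≤ (1/2)[67 + √(67² + 4·67·151·150)] = (1/2)[67 + √6074689] = 1265.8442

Kővári–Sós–Turán: let r_1, ..., r_67 be the row sums and z = Σ r_i the total number of 1s. Each pair of columns can share at most one row with both entries 1 (else a 2×2 all-ones block appears), so Σ_i C(r_i, 2) ≤ C(151, 2) = 11325. By convexity Σ_i C(r_i, 2) ≥ 67·C(z/67, 2) = z(z − 67)/(2·67), giving z² − 67z − 67·151·150 ≤ 0 and hence z ≤ (1/2)[67 + √(4489 + 4·1517550)] = (1/2)[67 + √6074689] ≈ (1/2)(67 + 2464.6884) = 1265.8442.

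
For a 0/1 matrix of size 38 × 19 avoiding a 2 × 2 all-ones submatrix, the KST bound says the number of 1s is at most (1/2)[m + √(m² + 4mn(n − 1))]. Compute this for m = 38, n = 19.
z(38, 19; 2, 2) ≤ (1/2)[38 + √(38² + 4·38·19·18)] = (1/2)[38 + √53428] = 134.5725

Kővári–Sós–Turán: let r_1, ..., r_38 be the row sums and z = Σ r_i the total number of 1s. Each pair of columns can share at most one row with both entries 1 (else a 2×2 all-ones block appears), so Σ_i C(r_i, 2) ≤ C(19, 2) = 171. By convexity Σ_i C(r_i, 2) ≥ 38·C(z/38, 2) = z(z − 38)/(2·38), giving z² − 38z − 38·19·18 ≤ 0 and hence z ≤ (1/2)[38 + √(1444 + 4·12996)] = (1/2)[38 + √53428] ≈ (1/2)(38 + 231.145) = 134.5725.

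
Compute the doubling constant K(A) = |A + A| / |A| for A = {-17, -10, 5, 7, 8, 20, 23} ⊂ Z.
K = |A + A| / |A| = 25/7

Enumerate A + A = {a + b : a, b ∈ A}. With |A| = 7, there are |A|^2 = 49 ordered sum pairs; collecting distinct values, A + A = {-34, -27, -20, -12, -10, -9, -5, -3, -2, 3, 6, 10, 12, 13, 14, 15, 16, 25, 27, 28, 30, 31, 40, 43, 46}, so |A + A| = 25. Thus K = 25/7. For comparison, the minimum possible |A + A| over all 7-element sets is 2·7 − 1 = 13 (so min K = 13/7), attained only by arithmetic progressions.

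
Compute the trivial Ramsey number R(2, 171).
R(2, 171) = 171

R(2, k) = k for all k ≥ 2: in a 2-colouring of K_k, either some edge is red (a red K_2) or all edges are blue (a blue K_k). And K_{170} coloured all-blue has no blue K_171, so R(2, 171) > 170. Hence R(2, 171) = 171.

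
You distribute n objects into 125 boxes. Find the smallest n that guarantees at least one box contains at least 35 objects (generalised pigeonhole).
n = (35 − 1)·125 + 1 = 4251

By the generalised pigeonhole principle, to guarantee some box contains ≥ r objects we need more than (r − 1) · k objects total. Threshold: n = (r − 1) · k + 1. With r = 35 and k = 125: n = 34 · 125 + 1 = 4250 + 1 = 4251. For n = 4250 = 34 · 125, we can put exactly 34 objects in every box, avoiding 35 in any single one — so 4251 is tight.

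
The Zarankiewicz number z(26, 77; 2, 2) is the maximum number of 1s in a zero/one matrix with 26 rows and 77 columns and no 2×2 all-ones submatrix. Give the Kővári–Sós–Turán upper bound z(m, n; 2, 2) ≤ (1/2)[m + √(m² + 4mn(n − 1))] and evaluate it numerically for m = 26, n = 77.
z(26, 77; 2, 2) ≤ (1/2)[26 + √(26² + 4·26·77·76)] = (1/2)[26 + √609284] = 403.2832

Kővári–Sós–Turán: let r_1, ..., r_26 be the row sums and z = Σ r_i the total number of 1s. Each pair of columns can share at most one row with both entries 1 (else a 2×2 all-ones block appears), so Σ_i C(r_i, 2) ≤ C(77, 2) = 2926. By convexity Σ_i C(r_i, 2) ≥ 26·C(z/26, 2) = z(z − 26)/(2·26), giving z² − 26z − 26·77·76 ≤ 0 and hence z ≤ (1/2)[26 + √(676 + 4·152152)] = (1/2)[26 + √609284] ≈ (1/2)(26 + 780.5665) = 403.2832.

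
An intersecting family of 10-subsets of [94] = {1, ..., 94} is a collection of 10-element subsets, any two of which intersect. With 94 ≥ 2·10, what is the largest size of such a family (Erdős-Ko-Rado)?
max |F| = C(93, 9) = 961835834245

The Erdős-Ko-Rado theorem states: for n ≥ 2k, an intersecting family of k-subsets of an n-element set has size at most C(n − 1, k − 1), with equality for 'star' families {A ⊆ [n] : |A| = k, i ∈ A} (fix an element i). For n = 94, k = 10: C(93, 9) = 961835834245.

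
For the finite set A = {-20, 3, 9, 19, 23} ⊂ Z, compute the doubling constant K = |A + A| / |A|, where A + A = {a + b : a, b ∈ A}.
K = |A + A| / |A| = 15/5 = 3

Enumerate A + A = {a + b : a, b ∈ A}. With |A| = 5, there are |A|^2 = 25 ordered sum pairs; collecting distinct values, A + A = {-40, -17, -11, -1, 3, 6, 12, 18, 22, 26, 28, 32, 38, 42, 46}, so |A + A| = 15. Thus K = 15/5 = 3. For comparison, the minimum possible |A + A| over all 5-element sets is 2·5 − 1 = 9 (so min K = 9/5), attained only by arithmetic progressions.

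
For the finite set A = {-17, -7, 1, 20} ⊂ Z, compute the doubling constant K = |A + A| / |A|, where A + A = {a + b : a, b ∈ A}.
K = |A + A| / |A| = 10/4 = 5/2

Enumerate A + A = {a + b : a, b ∈ A}. With |A| = 4, there are |A|^2 = 16 ordered sum pairs; collecting distinct values, A + A = {-34, -24, -16, -14, -6, 2, 3, 13, 21, 40}, so |A + A| = 10. Thus K = 10/4 = 5/2. For comparison, the minimum possible |A + A| over all 4-element sets is 2·4 − 1 = 7 (so min K = 7/4), attained only by arithmetic progressions.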